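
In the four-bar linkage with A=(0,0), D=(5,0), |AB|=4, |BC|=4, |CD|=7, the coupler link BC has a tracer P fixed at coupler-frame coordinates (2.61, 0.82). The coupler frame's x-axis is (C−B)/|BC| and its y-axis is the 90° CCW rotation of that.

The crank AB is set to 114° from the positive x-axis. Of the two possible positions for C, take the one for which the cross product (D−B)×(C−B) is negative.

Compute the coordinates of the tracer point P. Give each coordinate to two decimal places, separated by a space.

-1.05 0.98

A=(0,0), D=(5.00,0)
B = A + 4.00·(cos114°, sin114°) = (-1.6269, 3.6542)
|BD| = 7.5677
circle(B,4.00) ∩ circle(D,7.00): a=1.6035, h=3.6645
  candidates: C₊=(1.5467,6.0889) cross=27.732; C₋=(-1.9923,-0.3291) cross=-27.732
  mode - wants cross < 0 → take C=(-1.9923,-0.3291) (cross=-27.732)
ex = (C−B)/|BC| = (-0.0913,-0.9958); ey = (0.9958,-0.0913)
P = B + 2.61·ex + 0.82·ey = (-1.0487,0.9802)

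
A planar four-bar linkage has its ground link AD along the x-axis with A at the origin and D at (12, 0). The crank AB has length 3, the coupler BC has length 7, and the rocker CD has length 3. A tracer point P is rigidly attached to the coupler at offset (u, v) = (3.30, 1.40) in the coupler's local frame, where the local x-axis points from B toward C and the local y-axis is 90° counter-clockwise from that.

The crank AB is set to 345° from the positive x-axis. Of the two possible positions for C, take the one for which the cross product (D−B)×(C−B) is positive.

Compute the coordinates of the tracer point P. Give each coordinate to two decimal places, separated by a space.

A=(0,0), D=(12.00,0)
B = A + 3.00·(cos345°, sin345°) = (2.8978, -0.7765)
|BD| = 9.1353
circle(B,7.00) ∩ circle(D,3.00): a=6.7570, h=1.8285
  candidates: C₊=(9.4749,1.6198) cross=16.704; C₋=(9.7857,-2.0241) cross=-16.704
  mode + wants cross > 0 → take C=(9.4749,1.6198) (cross=16.704)
ex = (C−B)/|BC| = (0.9396,0.3423); ey = (-0.3423,0.9396)
P = B + 3.30·ex + 1.40·ey = (5.5192,1.6686)

5.52 1.67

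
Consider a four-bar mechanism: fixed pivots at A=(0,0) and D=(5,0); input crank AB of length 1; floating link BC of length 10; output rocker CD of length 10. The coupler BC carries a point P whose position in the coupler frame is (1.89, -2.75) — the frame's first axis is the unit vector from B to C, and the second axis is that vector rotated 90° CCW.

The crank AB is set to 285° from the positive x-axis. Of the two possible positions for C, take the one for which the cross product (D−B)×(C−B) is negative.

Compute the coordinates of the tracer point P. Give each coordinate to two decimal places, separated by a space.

A=(0,0), D=(5.00,0)
B = A + 1.00·(cos285°, sin285°) = (0.2588, -0.9659)
|BD| = 4.8386
circle(B,10.00) ∩ circle(D,10.00): a=2.4193, h=9.7029
  candidates: C₊=(0.6924,9.0247) cross=46.948; C₋=(4.5664,-9.9906) cross=-46.948
  mode - wants cross < 0 → take C=(4.5664,-9.9906) (cross=-46.948)
ex = (C−B)/|BC| = (0.4308,-0.9025); ey = (0.9025,0.4308)
P = B + 1.89·ex + -2.75·ey = (-1.4088,-3.8562)

-1.41 -3.86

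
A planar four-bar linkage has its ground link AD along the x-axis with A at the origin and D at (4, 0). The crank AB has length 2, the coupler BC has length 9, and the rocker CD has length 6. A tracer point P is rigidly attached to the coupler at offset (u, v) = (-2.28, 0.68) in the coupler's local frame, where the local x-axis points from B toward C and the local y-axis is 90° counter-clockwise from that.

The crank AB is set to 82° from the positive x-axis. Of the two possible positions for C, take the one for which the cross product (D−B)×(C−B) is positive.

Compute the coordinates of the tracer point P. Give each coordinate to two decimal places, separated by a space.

-2.06 2.41

A=(0,0), D=(4.00,0)
B = A + 2.00·(cos82°, sin82°) = (0.2783, 1.9805)
|BD| = 4.2158
circle(B,9.00) ∩ circle(D,6.00): a=7.4449, h=5.0570
  candidates: C₊=(9.2263,2.9472) cross=21.319; C₋=(4.4749,-5.9812) cross=-21.319
  mode + wants cross > 0 → take C=(9.2263,2.9472) (cross=21.319)
ex = (C−B)/|BC| = (0.9942,0.1074); ey = (-0.1074,0.9942)
P = B + -2.28·ex + 0.68·ey = (-2.0615,2.4117)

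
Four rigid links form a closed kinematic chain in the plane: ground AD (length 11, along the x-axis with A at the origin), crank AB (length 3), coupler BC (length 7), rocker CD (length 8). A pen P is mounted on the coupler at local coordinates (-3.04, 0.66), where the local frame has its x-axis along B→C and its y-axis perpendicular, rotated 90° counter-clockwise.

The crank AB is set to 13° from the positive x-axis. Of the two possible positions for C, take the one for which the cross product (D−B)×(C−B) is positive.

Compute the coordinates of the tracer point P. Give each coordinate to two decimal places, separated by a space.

A=(0,0), D=(11.00,0)
B = A + 3.00·(cos13°, sin13°) = (2.9231, 0.6749)
|BD| = 8.1050
circle(B,7.00) ∩ circle(D,8.00): a=3.1272, h=6.2627
  candidates: C₊=(6.5609,6.6554) cross=50.759; C₋=(5.5180,-5.8264) cross=-50.759
  mode + wants cross > 0 → take C=(6.5609,6.6554) (cross=50.759)
ex = (C−B)/|BC| = (0.5197,0.8544); ey = (-0.8544,0.5197)
P = B + -3.04·ex + 0.66·ey = (0.7794,-1.5794)

0.78 -1.58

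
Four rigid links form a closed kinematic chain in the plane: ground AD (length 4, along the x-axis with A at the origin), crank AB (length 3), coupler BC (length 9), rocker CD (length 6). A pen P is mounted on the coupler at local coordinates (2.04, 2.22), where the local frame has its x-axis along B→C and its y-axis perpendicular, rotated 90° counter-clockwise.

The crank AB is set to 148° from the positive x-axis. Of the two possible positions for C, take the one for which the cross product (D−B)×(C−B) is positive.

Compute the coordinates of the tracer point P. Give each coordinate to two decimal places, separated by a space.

-1.79 4.51

A=(0,0), D=(4.00,0)
B = A + 3.00·(cos148°, sin148°) = (-2.5441, 1.5898)
|BD| = 6.7345
circle(B,9.00) ∩ circle(D,6.00): a=6.7083, h=5.9999
  candidates: C₊=(5.3909,5.8366) cross=40.406; C₋=(2.5582,-5.8242) cross=-40.406
  mode + wants cross > 0 → take C=(5.3909,5.8366) (cross=40.406)
ex = (C−B)/|BC| = (0.8817,0.4719); ey = (-0.4719,0.8817)
P = B + 2.04·ex + 2.22·ey = (-1.7931,4.5097)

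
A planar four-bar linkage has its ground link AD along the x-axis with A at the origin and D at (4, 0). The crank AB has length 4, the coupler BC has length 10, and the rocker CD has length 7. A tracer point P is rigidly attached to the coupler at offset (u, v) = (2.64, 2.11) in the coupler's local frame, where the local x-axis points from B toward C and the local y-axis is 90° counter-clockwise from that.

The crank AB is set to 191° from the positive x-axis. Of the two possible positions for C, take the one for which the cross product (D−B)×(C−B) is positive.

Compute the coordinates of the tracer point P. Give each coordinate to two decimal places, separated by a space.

-3.82 2.61

A=(0,0), D=(4.00,0)
B = A + 4.00·(cos191°, sin191°) = (-3.9265, -0.7632)
|BD| = 7.9632
circle(B,10.00) ∩ circle(D,7.00): a=7.1838, h=6.9565
  candidates: C₊=(2.5575,6.8498) cross=55.396; C₋=(3.8910,-6.9992) cross=-55.396
  mode + wants cross > 0 → take C=(2.5575,6.8498) (cross=55.396)
ex = (C−B)/|BC| = (0.6484,0.7613); ey = (-0.7613,0.6484)
P = B + 2.64·ex + 2.11·ey = (-3.8211,2.6147)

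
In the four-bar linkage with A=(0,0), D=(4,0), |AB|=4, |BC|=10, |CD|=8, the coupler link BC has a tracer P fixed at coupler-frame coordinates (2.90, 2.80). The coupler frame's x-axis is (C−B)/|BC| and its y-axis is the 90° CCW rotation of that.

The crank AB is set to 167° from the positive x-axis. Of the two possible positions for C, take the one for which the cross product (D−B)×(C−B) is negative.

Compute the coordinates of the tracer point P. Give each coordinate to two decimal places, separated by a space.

0.02 -0.07

A=(0,0), D=(4.00,0)
B = A + 4.00·(cos167°, sin167°) = (-3.8975, 0.8998)
|BD| = 7.9486
circle(B,10.00) ∩ circle(D,8.00): a=6.2388, h=7.8152
  candidates: C₊=(3.1860,7.9585) cross=62.119; C₋=(1.4166,-7.5714) cross=-62.119
  mode - wants cross < 0 → take C=(1.4166,-7.5714) (cross=-62.119)
ex = (C−B)/|BC| = (0.5314,-0.8471); ey = (0.8471,0.5314)
P = B + 2.90·ex + 2.80·ey = (0.0155,-0.0689)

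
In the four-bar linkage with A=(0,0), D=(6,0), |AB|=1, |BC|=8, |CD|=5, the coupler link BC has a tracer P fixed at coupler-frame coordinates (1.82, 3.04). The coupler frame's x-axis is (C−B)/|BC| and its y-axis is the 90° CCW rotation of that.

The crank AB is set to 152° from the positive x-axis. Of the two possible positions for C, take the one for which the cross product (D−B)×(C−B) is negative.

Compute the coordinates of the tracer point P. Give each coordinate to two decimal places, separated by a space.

2.51 1.50

A=(0,0), D=(6.00,0)
B = A + 1.00·(cos152°, sin152°) = (-0.8829, 0.4695)
|BD| = 6.8989
circle(B,8.00) ∩ circle(D,5.00): a=6.2760, h=4.9610
  candidates: C₊=(5.7161,4.9919) cross=34.226; C₋=(5.0409,-4.9072) cross=-34.226
  mode - wants cross < 0 → take C=(5.0409,-4.9072) (cross=-34.226)
ex = (C−B)/|BC| = (0.7405,-0.6721); ey = (0.6721,0.7405)
P = B + 1.82·ex + 3.04·ey = (2.5078,1.4974)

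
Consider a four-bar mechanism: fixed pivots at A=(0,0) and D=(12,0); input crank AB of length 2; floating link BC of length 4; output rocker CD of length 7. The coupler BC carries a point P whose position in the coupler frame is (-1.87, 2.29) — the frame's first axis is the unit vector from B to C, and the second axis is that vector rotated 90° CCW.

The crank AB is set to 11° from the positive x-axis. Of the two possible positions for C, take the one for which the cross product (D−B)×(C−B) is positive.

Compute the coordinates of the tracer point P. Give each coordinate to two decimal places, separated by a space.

A=(0,0), D=(12.00,0)
B = A + 2.00·(cos11°, sin11°) = (1.9633, 0.3816)
|BD| = 10.0440
circle(B,4.00) ∩ circle(D,7.00): a=3.3792, h=2.1403
  candidates: C₊=(5.4214,2.3920) cross=21.497; C₋=(5.2587,-1.8855) cross=-21.497
  mode + wants cross > 0 → take C=(5.4214,2.3920) (cross=21.497)
ex = (C−B)/|BC| = (0.8645,0.5026); ey = (-0.5026,0.8645)
P = B + -1.87·ex + 2.29·ey = (-0.8043,1.4215)

-0.80 1.42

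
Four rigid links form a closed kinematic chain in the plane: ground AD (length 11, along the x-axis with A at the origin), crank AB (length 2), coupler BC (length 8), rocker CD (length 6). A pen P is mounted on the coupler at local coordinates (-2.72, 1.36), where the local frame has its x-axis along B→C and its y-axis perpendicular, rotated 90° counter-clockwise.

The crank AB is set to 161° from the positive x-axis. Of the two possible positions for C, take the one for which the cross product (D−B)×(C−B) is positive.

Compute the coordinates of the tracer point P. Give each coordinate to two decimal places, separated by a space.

-4.89 1.17

A=(0,0), D=(11.00,0)
B = A + 2.00·(cos161°, sin161°) = (-1.8910, 0.6511)
|BD| = 12.9075
circle(B,8.00) ∩ circle(D,6.00): a=7.5384, h=2.6782
  candidates: C₊=(5.7729,2.9457) cross=34.569; C₋=(5.5026,-2.4040) cross=-34.569
  mode + wants cross > 0 → take C=(5.7729,2.9457) (cross=34.569)
ex = (C−B)/|BC| = (0.9580,0.2868); ey = (-0.2868,0.9580)
P = B + -2.72·ex + 1.36·ey = (-4.8868,1.1739)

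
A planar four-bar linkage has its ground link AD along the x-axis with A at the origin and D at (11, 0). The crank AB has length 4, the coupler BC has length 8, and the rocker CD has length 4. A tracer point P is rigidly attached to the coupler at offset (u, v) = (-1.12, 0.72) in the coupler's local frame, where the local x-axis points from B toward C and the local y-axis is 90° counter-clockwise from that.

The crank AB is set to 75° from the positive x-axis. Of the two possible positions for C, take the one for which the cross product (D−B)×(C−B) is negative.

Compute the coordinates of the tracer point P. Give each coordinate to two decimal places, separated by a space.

0.63 5.13

A=(0,0), D=(11.00,0)
B = A + 4.00·(cos75°, sin75°) = (1.0353, 3.8637)
|BD| = 10.6876
circle(B,8.00) ∩ circle(D,4.00): a=7.5894, h=2.5301
  candidates: C₊=(9.0260,3.4790) cross=27.040; C₋=(7.1967,-1.2389) cross=-27.040
  mode - wants cross < 0 → take C=(7.1967,-1.2389) (cross=-27.040)
ex = (C−B)/|BC| = (0.7702,-0.6378); ey = (0.6378,0.7702)
P = B + -1.12·ex + 0.72·ey = (0.6319,5.1326)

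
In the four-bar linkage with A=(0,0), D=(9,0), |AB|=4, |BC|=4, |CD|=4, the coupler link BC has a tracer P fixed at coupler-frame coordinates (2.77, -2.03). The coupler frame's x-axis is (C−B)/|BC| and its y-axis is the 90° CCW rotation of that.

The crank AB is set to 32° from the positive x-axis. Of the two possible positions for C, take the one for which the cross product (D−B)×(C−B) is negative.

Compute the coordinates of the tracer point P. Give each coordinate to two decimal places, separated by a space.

A=(0,0), D=(9.00,0)
B = A + 4.00·(cos32°, sin32°) = (3.3922, 2.1197)
|BD| = 5.9950
circle(B,4.00) ∩ circle(D,4.00): a=2.9975, h=2.6486
  candidates: C₊=(7.1326,3.5373) cross=15.878; C₋=(5.2596,-1.4176) cross=-15.878
  mode - wants cross < 0 → take C=(5.2596,-1.4176) (cross=-15.878)
ex = (C−B)/|BC| = (0.4669,-0.8843); ey = (0.8843,0.4669)
P = B + 2.77·ex + -2.03·ey = (2.8902,-1.2776)

2.89 -1.28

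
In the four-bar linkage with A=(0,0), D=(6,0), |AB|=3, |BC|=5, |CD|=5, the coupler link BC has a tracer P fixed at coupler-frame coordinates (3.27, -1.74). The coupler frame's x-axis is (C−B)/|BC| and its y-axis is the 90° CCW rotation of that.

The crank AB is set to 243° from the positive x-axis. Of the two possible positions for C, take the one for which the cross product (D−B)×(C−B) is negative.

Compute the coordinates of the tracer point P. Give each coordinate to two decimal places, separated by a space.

A=(0,0), D=(6.00,0)
B = A + 3.00·(cos243°, sin243°) = (-1.3620, -2.6730)
|BD| = 7.8322
circle(B,5.00) ∩ circle(D,5.00): a=3.9161, h=3.1087
  candidates: C₊=(1.2581,1.5856) cross=24.348; C₋=(3.3800,-4.2586) cross=-24.348
  mode - wants cross < 0 → take C=(3.3800,-4.2586) (cross=-24.348)
ex = (C−B)/|BC| = (0.9484,-0.3171); ey = (0.3171,0.9484)
P = B + 3.27·ex + -1.74·ey = (1.1875,-5.3602)

1.19 -5.36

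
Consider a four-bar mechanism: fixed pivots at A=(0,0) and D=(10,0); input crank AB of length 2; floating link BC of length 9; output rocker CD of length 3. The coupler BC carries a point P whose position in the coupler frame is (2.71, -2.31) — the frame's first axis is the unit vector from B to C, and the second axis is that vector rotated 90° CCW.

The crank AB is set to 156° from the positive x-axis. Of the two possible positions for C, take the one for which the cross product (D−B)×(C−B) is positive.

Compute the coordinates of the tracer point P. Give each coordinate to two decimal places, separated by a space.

0.93 -1.44

A=(0,0), D=(10.00,0)
B = A + 2.00·(cos156°, sin156°) = (-1.8271, 0.8135)
|BD| = 11.8550
circle(B,9.00) ∩ circle(D,3.00): a=8.9642, h=0.8019
  candidates: C₊=(7.1710,0.9984) cross=9.507; C₋=(7.0610,-0.6017) cross=-9.507
  mode + wants cross > 0 → take C=(7.1710,0.9984) (cross=9.507)
ex = (C−B)/|BC| = (0.9998,0.0205); ey = (-0.0205,0.9998)
P = B + 2.71·ex + -2.31·ey = (0.9298,-1.4404)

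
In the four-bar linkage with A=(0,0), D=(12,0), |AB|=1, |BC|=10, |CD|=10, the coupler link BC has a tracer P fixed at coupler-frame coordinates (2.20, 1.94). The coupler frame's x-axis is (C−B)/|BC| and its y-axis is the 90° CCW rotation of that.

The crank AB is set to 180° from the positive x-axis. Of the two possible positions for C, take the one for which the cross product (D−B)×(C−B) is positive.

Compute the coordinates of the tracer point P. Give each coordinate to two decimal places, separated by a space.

A=(0,0), D=(12.00,0)
B = A + 1.00·(cos180°, sin180°) = (-1.0000, 0.0000)
|BD| = 13.0000
circle(B,10.00) ∩ circle(D,10.00): a=6.5000, h=7.5993
  candidates: C₊=(5.5000,7.5993) cross=98.791; C₋=(5.5000,-7.5993) cross=-98.791
  mode + wants cross > 0 → take C=(5.5000,7.5993) (cross=98.791)
ex = (C−B)/|BC| = (0.6500,0.7599); ey = (-0.7599,0.6500)
P = B + 2.20·ex + 1.94·ey = (-1.0443,2.9329)

-1.04 2.93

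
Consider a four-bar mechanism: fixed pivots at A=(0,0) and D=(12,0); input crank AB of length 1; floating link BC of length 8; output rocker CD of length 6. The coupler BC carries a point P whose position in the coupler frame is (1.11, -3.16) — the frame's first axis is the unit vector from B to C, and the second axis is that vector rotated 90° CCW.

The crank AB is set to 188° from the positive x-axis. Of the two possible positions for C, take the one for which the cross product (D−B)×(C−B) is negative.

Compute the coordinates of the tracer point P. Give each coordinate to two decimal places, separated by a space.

A=(0,0), D=(12.00,0)
B = A + 1.00·(cos188°, sin188°) = (-0.9903, -0.1392)
|BD| = 12.9910
circle(B,8.00) ∩ circle(D,6.00): a=7.5732, h=2.5782
  candidates: C₊=(6.5549,2.5200) cross=33.493; C₋=(6.6101,-2.6361) cross=-33.493
  mode - wants cross < 0 → take C=(6.6101,-2.6361) (cross=-33.493)
ex = (C−B)/|BC| = (0.9500,-0.3121); ey = (0.3121,0.9500)
P = B + 1.11·ex + -3.16·ey = (-0.9220,-3.4878)

-0.92 -3.49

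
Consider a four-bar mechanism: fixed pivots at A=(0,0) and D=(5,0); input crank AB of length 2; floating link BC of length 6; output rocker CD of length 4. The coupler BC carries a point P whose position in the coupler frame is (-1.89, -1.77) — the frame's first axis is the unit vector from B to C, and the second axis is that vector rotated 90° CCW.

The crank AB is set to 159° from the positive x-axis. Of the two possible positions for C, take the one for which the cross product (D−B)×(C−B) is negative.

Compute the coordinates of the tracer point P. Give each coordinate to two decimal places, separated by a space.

A=(0,0), D=(5.00,0)
B = A + 2.00·(cos159°, sin159°) = (-1.8672, 0.7167)
|BD| = 6.9045
circle(B,6.00) ∩ circle(D,4.00): a=4.9006, h=3.4619
  candidates: C₊=(3.3663,3.6512) cross=23.902; C₋=(2.6476,-3.2351) cross=-23.902
  mode - wants cross < 0 → take C=(2.6476,-3.2351) (cross=-23.902)
ex = (C−B)/|BC| = (0.7525,-0.6586); ey = (0.6586,0.7525)
P = B + -1.89·ex + -1.77·ey = (-4.4551,0.6297)

-4.46 0.63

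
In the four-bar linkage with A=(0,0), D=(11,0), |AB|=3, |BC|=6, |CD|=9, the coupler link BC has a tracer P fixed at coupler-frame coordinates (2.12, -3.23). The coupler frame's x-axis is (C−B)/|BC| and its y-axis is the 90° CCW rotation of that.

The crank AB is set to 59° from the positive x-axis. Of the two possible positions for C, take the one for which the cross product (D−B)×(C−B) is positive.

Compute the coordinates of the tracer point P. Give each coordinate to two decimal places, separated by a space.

5.37 2.06

A=(0,0), D=(11.00,0)
B = A + 3.00·(cos59°, sin59°) = (1.5451, 2.5715)
|BD| = 9.7983
circle(B,6.00) ∩ circle(D,9.00): a=2.6029, h=5.4060
  candidates: C₊=(5.4755,7.1049) cross=52.970; C₋=(2.6380,-3.3281) cross=-52.970
  mode + wants cross > 0 → take C=(5.4755,7.1049) (cross=52.970)
ex = (C−B)/|BC| = (0.6551,0.7556); ey = (-0.7556,0.6551)
P = B + 2.12·ex + -3.23·ey = (5.3744,2.0574)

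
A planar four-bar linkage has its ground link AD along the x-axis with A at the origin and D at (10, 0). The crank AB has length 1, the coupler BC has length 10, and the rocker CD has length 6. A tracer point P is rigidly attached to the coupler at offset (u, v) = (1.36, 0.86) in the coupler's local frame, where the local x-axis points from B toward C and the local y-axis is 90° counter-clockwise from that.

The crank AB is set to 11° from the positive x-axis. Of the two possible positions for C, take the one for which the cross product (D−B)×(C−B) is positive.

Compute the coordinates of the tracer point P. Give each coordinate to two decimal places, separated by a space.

A=(0,0), D=(10.00,0)
B = A + 1.00·(cos11°, sin11°) = (0.9816, 0.1908)
|BD| = 9.0204
circle(B,10.00) ∩ circle(D,6.00): a=8.0577, h=5.9223
  candidates: C₊=(9.1628,5.9413) cross=53.421; C₋=(8.9123,-5.9006) cross=-53.421
  mode + wants cross > 0 → take C=(9.1628,5.9413) (cross=53.421)
ex = (C−B)/|BC| = (0.8181,0.5750); ey = (-0.5750,0.8181)
P = B + 1.36·ex + 0.86·ey = (1.5997,1.6765)

1.60 1.68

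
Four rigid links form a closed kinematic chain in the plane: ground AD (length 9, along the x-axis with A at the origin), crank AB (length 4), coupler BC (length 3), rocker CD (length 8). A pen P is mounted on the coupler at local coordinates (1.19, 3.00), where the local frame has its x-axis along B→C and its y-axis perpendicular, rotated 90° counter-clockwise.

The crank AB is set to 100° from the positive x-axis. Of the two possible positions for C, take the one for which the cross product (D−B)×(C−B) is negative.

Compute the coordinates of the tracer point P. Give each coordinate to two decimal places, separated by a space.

A=(0,0), D=(9.00,0)
B = A + 4.00·(cos100°, sin100°) = (-0.6946, 3.9392)
|BD| = 10.4644
circle(B,3.00) ∩ circle(D,8.00): a=2.6042, h=1.4893
  candidates: C₊=(2.2787,4.3387) cross=15.585; C₋=(1.1574,1.5791) cross=-15.585
  mode - wants cross < 0 → take C=(1.1574,1.5791) (cross=-15.585)
ex = (C−B)/|BC| = (0.6173,-0.7867); ey = (0.7867,0.6173)
P = B + 1.19·ex + 3.00·ey = (2.4001,4.8550)

2.40 4.86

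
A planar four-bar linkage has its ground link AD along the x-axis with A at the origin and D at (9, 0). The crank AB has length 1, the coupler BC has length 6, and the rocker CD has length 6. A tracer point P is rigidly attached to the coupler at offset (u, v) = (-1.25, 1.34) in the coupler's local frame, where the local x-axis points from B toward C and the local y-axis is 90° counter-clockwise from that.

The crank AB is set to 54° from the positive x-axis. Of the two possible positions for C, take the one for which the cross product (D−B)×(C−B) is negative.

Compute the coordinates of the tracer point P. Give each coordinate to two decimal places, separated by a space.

0.83 2.62

A=(0,0), D=(9.00,0)
B = A + 1.00·(cos54°, sin54°) = (0.5878, 0.8090)
|BD| = 8.4510
circle(B,6.00) ∩ circle(D,6.00): a=4.2255, h=4.2597
  candidates: C₊=(5.2017,4.6446) cross=35.999; C₋=(4.3861,-3.8356) cross=-35.999
  mode - wants cross < 0 → take C=(4.3861,-3.8356) (cross=-35.999)
ex = (C−B)/|BC| = (0.6331,-0.7741); ey = (0.7741,0.6331)
P = B + -1.25·ex + 1.34·ey = (0.8338,2.6249)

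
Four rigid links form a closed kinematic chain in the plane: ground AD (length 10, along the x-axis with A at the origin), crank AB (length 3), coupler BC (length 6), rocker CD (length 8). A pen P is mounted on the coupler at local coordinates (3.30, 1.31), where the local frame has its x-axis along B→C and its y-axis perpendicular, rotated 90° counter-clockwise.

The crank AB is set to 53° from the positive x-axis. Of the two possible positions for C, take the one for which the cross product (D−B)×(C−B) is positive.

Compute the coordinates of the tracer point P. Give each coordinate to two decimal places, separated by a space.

3.06 5.72

A=(0,0), D=(10.00,0)
B = A + 3.00·(cos53°, sin53°) = (1.8054, 2.3959)
|BD| = 8.5376
circle(B,6.00) ∩ circle(D,8.00): a=2.6290, h=5.3934
  candidates: C₊=(5.8423,6.8348) cross=46.046; C₋=(2.8153,-3.5185) cross=-46.046
  mode + wants cross > 0 → take C=(5.8423,6.8348) (cross=46.046)
ex = (C−B)/|BC| = (0.6728,0.7398); ey = (-0.7398,0.6728)
P = B + 3.30·ex + 1.31·ey = (3.0566,5.7187)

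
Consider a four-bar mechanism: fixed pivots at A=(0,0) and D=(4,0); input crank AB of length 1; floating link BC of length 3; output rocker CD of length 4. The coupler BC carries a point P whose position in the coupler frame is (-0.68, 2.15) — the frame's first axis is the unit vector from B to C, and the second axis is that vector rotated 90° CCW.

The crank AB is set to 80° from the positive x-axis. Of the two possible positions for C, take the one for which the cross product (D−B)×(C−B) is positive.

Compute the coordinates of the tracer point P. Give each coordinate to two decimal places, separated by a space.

-1.97 1.69

A=(0,0), D=(4.00,0)
B = A + 1.00·(cos80°, sin80°) = (0.1736, 0.9848)
|BD| = 3.9511
circle(B,3.00) ∩ circle(D,4.00): a=1.0897, h=2.7951
  candidates: C₊=(1.9256,3.4201) cross=11.044; C₋=(0.5323,-1.9937) cross=-11.044
  mode + wants cross > 0 → take C=(1.9256,3.4201) (cross=11.044)
ex = (C−B)/|BC| = (0.5840,0.8118); ey = (-0.8118,0.5840)
P = B + -0.68·ex + 2.15·ey = (-1.9687,1.6884)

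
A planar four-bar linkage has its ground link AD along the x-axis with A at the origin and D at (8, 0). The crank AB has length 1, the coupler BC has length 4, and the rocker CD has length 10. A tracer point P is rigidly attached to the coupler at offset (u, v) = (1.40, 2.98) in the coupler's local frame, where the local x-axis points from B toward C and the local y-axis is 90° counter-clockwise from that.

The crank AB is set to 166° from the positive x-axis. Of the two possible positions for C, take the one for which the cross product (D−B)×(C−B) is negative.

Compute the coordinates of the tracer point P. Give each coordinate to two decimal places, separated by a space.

1.90 -1.38

A=(0,0), D=(8.00,0)
B = A + 1.00·(cos166°, sin166°) = (-0.9703, 0.2419)
|BD| = 8.9736
circle(B,4.00) ∩ circle(D,10.00): a=-0.1936, h=3.9953
  candidates: C₊=(-1.0562,4.2410) cross=35.852; C₋=(-1.2716,-3.7467) cross=-35.852
  mode - wants cross < 0 → take C=(-1.2716,-3.7467) (cross=-35.852)
ex = (C−B)/|BC| = (-0.0753,-0.9972); ey = (0.9972,-0.0753)
P = B + 1.40·ex + 2.98·ey = (1.8958,-1.3786)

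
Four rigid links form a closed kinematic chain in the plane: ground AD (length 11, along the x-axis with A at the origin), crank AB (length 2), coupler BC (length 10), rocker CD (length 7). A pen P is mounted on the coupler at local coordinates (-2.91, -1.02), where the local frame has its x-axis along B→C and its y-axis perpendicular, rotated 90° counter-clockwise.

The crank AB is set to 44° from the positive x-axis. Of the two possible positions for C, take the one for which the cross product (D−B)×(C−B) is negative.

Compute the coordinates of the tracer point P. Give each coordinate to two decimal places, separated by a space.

A=(0,0), D=(11.00,0)
B = A + 2.00·(cos44°, sin44°) = (1.4387, 1.3893)
|BD| = 9.6617
circle(B,10.00) ∩ circle(D,7.00): a=7.4701, h=6.6481
  candidates: C₊=(9.7872,6.8941) cross=64.232; C₋=(7.8752,-6.2638) cross=-64.232
  mode - wants cross < 0 → take C=(7.8752,-6.2638) (cross=-64.232)
ex = (C−B)/|BC| = (0.6437,-0.7653); ey = (0.7653,0.6437)
P = B + -2.91·ex + -1.02·ey = (-1.2150,2.9599)

-1.21 2.96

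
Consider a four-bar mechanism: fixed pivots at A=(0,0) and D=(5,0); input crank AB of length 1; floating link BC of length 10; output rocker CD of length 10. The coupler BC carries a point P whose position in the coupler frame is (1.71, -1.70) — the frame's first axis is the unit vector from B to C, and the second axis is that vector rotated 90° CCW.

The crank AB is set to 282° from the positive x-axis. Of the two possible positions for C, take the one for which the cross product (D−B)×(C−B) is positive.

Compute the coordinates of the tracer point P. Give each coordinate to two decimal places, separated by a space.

1.98 0.65

A=(0,0), D=(5.00,0)
B = A + 1.00·(cos282°, sin282°) = (0.2079, -0.9781)
|BD| = 4.8909
circle(B,10.00) ∩ circle(D,10.00): a=2.4454, h=9.6964
  candidates: C₊=(0.6647,9.0114) cross=47.424; C₋=(4.5432,-9.9896) cross=-47.424
  mode + wants cross > 0 → take C=(0.6647,9.0114) (cross=47.424)
ex = (C−B)/|BC| = (0.0457,0.9990); ey = (-0.9990,0.0457)
P = B + 1.71·ex + -1.70·ey = (1.9843,0.6524)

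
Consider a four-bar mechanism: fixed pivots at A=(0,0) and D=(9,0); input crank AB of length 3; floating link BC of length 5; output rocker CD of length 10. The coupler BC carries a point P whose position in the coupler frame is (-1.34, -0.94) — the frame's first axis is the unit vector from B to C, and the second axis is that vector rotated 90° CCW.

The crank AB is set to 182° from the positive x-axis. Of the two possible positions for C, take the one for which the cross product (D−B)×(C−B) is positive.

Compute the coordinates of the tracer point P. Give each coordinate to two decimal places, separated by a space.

A=(0,0), D=(9.00,0)
B = A + 3.00·(cos182°, sin182°) = (-2.9982, -0.1047)
|BD| = 11.9986
circle(B,5.00) ∩ circle(D,10.00): a=2.8740, h=4.0915
  candidates: C₊=(-0.1600,4.0117) cross=49.092; C₋=(-0.0886,-4.1710) cross=-49.092
  mode + wants cross > 0 → take C=(-0.1600,4.0117) (cross=49.092)
ex = (C−B)/|BC| = (0.5676,0.8233); ey = (-0.8233,0.5676)
P = B + -1.34·ex + -0.94·ey = (-2.9849,-1.7415)

-2.98 -1.74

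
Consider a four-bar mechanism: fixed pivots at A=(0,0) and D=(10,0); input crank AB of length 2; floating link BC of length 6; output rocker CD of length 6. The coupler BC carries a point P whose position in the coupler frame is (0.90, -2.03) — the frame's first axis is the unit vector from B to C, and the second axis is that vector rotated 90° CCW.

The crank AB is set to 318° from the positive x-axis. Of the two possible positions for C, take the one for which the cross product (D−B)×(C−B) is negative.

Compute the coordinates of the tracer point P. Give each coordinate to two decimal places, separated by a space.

1.05 -3.52

A=(0,0), D=(10.00,0)
B = A + 2.00·(cos318°, sin318°) = (1.4863, -1.3383)
|BD| = 8.6182
circle(B,6.00) ∩ circle(D,6.00): a=4.3091, h=4.1751
  candidates: C₊=(5.0948,3.4553) cross=35.982; C₋=(6.3915,-4.7936) cross=-35.982
  mode - wants cross < 0 → take C=(6.3915,-4.7936) (cross=-35.982)
ex = (C−B)/|BC| = (0.8175,-0.5759); ey = (0.5759,0.8175)
P = B + 0.90·ex + -2.03·ey = (1.0530,-3.5161)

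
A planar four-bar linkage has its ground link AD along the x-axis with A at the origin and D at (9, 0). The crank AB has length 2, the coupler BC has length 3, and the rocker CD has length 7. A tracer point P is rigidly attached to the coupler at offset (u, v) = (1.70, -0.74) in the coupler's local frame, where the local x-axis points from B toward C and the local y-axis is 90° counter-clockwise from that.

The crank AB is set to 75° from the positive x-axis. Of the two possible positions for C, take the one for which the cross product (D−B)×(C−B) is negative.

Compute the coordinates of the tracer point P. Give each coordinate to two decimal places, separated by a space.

A=(0,0), D=(9.00,0)
B = A + 2.00·(cos75°, sin75°) = (0.5176, 1.9319)
|BD| = 8.6996
circle(B,3.00) ∩ circle(D,7.00): a=2.0508, h=2.1896
  candidates: C₊=(3.0035,3.6113) cross=19.048; C₋=(2.0310,-0.6584) cross=-19.048
  mode - wants cross < 0 → take C=(2.0310,-0.6584) (cross=-19.048)
ex = (C−B)/|BC| = (0.5045,-0.8634); ey = (0.8634,0.5045)
P = B + 1.70·ex + -0.74·ey = (0.7363,0.0907)

0.74 0.09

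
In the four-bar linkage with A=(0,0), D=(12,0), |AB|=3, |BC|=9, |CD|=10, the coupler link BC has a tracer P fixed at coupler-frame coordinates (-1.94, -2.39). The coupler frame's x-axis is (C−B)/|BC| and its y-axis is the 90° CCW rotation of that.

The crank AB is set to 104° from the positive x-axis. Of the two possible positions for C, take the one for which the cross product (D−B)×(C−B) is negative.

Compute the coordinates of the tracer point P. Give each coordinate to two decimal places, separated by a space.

-3.74 3.54

A=(0,0), D=(12.00,0)
B = A + 3.00·(cos104°, sin104°) = (-0.7258, 2.9109)
|BD| = 13.0544
circle(B,9.00) ∩ circle(D,10.00): a=5.7995, h=6.8823
  candidates: C₊=(6.4623,8.3267) cross=89.844; C₋=(3.3931,-5.0913) cross=-89.844
  mode - wants cross < 0 → take C=(3.3931,-5.0913) (cross=-89.844)
ex = (C−B)/|BC| = (0.4577,-0.8891); ey = (0.8891,0.4577)
P = B + -1.94·ex + -2.39·ey = (-3.7386,3.5420)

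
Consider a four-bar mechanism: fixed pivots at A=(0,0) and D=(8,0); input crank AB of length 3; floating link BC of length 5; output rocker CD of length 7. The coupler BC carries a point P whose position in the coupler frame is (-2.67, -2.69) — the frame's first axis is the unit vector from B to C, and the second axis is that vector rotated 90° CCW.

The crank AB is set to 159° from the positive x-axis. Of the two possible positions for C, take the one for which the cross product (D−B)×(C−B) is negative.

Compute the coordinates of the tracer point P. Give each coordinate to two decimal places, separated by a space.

-6.54 0.46

A=(0,0), D=(8.00,0)
B = A + 3.00·(cos159°, sin159°) = (-2.8007, 1.0751)
|BD| = 10.8541
circle(B,5.00) ∩ circle(D,7.00): a=4.3215, h=2.5149
  candidates: C₊=(1.7486,3.1496) cross=27.297; C₋=(1.2504,-1.8555) cross=-27.297
  mode - wants cross < 0 → take C=(1.2504,-1.8555) (cross=-27.297)
ex = (C−B)/|BC| = (0.8102,-0.5861); ey = (0.5861,0.8102)
P = B + -2.67·ex + -2.69·ey = (-6.5407,0.4605)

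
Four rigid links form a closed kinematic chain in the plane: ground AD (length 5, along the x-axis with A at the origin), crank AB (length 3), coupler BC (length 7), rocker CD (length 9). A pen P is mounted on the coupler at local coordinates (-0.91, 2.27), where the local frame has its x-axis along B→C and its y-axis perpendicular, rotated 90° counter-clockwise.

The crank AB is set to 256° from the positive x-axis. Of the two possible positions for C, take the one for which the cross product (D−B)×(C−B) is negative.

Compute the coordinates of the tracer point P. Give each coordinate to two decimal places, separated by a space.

A=(0,0), D=(5.00,0)
B = A + 3.00·(cos256°, sin256°) = (-0.7258, -2.9109)
|BD| = 6.4232
circle(B,7.00) ∩ circle(D,9.00): a=0.7206, h=6.9628
  candidates: C₊=(-3.2388,3.6225) cross=44.724; C₋=(3.0720,-8.7911) cross=-44.724
  mode - wants cross < 0 → take C=(3.0720,-8.7911) (cross=-44.724)
ex = (C−B)/|BC| = (0.5425,-0.8400); ey = (0.8400,0.5425)
P = B + -0.91·ex + 2.27·ey = (0.6874,-0.9149)

0.69 -0.91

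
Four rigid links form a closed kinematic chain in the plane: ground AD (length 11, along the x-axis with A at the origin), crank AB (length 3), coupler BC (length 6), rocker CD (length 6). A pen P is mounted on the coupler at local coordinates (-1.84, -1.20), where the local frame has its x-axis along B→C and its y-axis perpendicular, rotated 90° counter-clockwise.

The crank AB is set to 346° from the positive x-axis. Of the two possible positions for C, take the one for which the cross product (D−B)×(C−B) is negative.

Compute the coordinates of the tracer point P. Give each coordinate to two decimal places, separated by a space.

A=(0,0), D=(11.00,0)
B = A + 3.00·(cos346°, sin346°) = (2.9109, -0.7258)
|BD| = 8.1216
circle(B,6.00) ∩ circle(D,6.00): a=4.0608, h=4.4170
  candidates: C₊=(6.5607,4.0364) cross=35.873; C₋=(7.3502,-4.7622) cross=-35.873
  mode - wants cross < 0 → take C=(7.3502,-4.7622) (cross=-35.873)
ex = (C−B)/|BC| = (0.7399,-0.6727); ey = (0.6727,0.7399)
P = B + -1.84·ex + -1.20·ey = (0.7422,-0.3758)

0.74 -0.38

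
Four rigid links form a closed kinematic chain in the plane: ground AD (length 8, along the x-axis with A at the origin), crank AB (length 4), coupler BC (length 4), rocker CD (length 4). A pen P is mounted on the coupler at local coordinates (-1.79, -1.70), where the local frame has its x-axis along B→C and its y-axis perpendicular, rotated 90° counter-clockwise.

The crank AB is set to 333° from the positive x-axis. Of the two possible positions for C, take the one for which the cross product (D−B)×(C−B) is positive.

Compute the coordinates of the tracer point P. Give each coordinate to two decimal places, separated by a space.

A=(0,0), D=(8.00,0)
B = A + 4.00·(cos333°, sin333°) = (3.5640, -1.8160)
|BD| = 4.7933
circle(B,4.00) ∩ circle(D,4.00): a=2.3966, h=3.2025
  candidates: C₊=(4.5687,2.0558) cross=15.351; C₋=(6.9953,-3.8718) cross=-15.351
  mode + wants cross > 0 → take C=(4.5687,2.0558) (cross=15.351)
ex = (C−B)/|BC| = (0.2512,0.9679); ey = (-0.9679,0.2512)
P = B + -1.79·ex + -1.70·ey = (4.7599,-3.9756)

4.76 -3.98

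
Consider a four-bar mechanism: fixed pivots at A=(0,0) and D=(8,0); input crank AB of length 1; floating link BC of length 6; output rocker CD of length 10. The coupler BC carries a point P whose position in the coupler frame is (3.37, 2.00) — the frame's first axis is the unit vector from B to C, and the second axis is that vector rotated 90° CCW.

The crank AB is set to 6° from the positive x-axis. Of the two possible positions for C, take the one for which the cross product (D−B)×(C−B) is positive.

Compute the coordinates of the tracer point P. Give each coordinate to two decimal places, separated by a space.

-1.53 3.10

A=(0,0), D=(8.00,0)
B = A + 1.00·(cos6°, sin6°) = (0.9945, 0.1045)
|BD| = 7.0063
circle(B,6.00) ∩ circle(D,10.00): a=-1.0642, h=5.9049
  candidates: C₊=(0.0185,6.0246) cross=41.371; C₋=(-0.1577,-5.7838) cross=-41.371
  mode + wants cross > 0 → take C=(0.0185,6.0246) (cross=41.371)
ex = (C−B)/|BC| = (-0.1627,0.9867); ey = (-0.9867,-0.1627)
P = B + 3.37·ex + 2.00·ey = (-1.5270,3.1043)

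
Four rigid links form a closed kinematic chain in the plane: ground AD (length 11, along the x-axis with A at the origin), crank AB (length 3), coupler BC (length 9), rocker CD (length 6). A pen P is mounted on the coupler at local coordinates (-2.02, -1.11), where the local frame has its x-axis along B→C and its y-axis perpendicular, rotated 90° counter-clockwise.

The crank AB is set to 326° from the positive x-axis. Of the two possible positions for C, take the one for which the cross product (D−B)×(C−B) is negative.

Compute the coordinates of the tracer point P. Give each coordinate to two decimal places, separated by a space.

A=(0,0), D=(11.00,0)
B = A + 3.00·(cos326°, sin326°) = (2.4871, -1.6776)
|BD| = 8.6766
circle(B,9.00) ∩ circle(D,6.00): a=6.9315, h=5.7406
  candidates: C₊=(8.1779,5.2949) cross=49.809; C₋=(10.3977,-5.9697) cross=-49.809
  mode - wants cross < 0 → take C=(10.3977,-5.9697) (cross=-49.809)
ex = (C−B)/|BC| = (0.8790,-0.4769); ey = (0.4769,0.8790)
P = B + -2.02·ex + -1.11·ey = (0.1823,-1.6899)

0.18 -1.69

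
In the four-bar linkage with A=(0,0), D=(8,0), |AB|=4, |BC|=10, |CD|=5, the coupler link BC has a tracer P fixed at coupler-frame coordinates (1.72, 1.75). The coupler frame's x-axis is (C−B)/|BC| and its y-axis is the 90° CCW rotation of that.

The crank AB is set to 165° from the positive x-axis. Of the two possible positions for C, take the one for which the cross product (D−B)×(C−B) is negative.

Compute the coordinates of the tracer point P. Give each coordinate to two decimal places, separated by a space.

-1.51 1.71

A=(0,0), D=(8.00,0)
B = A + 4.00·(cos165°, sin165°) = (-3.8637, 1.0353)
|BD| = 11.9088
circle(B,10.00) ∩ circle(D,5.00): a=9.1033, h=4.1388
  candidates: C₊=(5.5650,4.3670) cross=49.288; C₋=(4.8454,-3.8792) cross=-49.288
  mode - wants cross < 0 → take C=(4.8454,-3.8792) (cross=-49.288)
ex = (C−B)/|BC| = (0.8709,-0.4914); ey = (0.4914,0.8709)
P = B + 1.72·ex + 1.75·ey = (-1.5057,1.7141)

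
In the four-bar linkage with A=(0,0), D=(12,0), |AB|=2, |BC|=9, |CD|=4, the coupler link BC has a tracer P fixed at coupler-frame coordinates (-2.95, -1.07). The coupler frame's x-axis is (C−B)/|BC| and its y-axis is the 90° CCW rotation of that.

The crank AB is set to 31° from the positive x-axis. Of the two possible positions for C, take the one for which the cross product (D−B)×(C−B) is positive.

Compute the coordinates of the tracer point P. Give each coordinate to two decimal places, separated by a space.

-0.80 -0.85

A=(0,0), D=(12.00,0)
B = A + 2.00·(cos31°, sin31°) = (1.7143, 1.0301)
|BD| = 10.3371
circle(B,9.00) ∩ circle(D,4.00): a=8.3126, h=3.4498
  candidates: C₊=(10.3293,3.6344) cross=35.661; C₋=(9.6418,-3.2309) cross=-35.661
  mode + wants cross > 0 → take C=(10.3293,3.6344) (cross=35.661)
ex = (C−B)/|BC| = (0.9572,0.2894); ey = (-0.2894,0.9572)
P = B + -2.95·ex + -1.07·ey = (-0.7998,-0.8478)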